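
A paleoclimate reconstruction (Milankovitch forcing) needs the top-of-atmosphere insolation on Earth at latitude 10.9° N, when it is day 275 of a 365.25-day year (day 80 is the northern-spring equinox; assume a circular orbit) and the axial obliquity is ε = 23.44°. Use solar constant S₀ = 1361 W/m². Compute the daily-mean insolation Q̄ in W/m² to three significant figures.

Solar longitude: λ_s = 360° × (275 − 80)/365.25 = 192.197°.
sin δ = sin 23.44° × sin 192.197° = -0.08404, so δ = -4.821°.
cos H₀ = −tan(+10.9°) tan(-4.821°) = 0.0162, H₀ = 1.5546 rad.
Bracket: H₀ sin φ sin δ + cos φ cos δ sin H₀ = 1.5546×0.18910×-0.08404 + 0.98196×0.99646×0.99987 = -0.024706 + 0.978357 = 0.953651.
Q̄ = (S₀/π) × [bracket] = (1361/π) × 0.953651 = 413.1 W/m².

Q̄ ≈ 413 W/m²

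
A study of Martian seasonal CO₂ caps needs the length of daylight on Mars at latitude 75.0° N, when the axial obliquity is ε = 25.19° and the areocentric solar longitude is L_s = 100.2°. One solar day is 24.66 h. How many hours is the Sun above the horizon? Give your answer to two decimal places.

24.66 h

sin δ = sin 25.19° × sin 100.2° = 0.41889, so δ = +24.765°.
Sunrise equation: cos h₀ = −tan ϕ · tan δ = -1.7217 ≤ −1, so the Sun never sets (polar day) and h₀ = π.
Daylight = 2h₀/(2π) × 24.66 h = (3.1416/π) × 24.66 = 24.66 h.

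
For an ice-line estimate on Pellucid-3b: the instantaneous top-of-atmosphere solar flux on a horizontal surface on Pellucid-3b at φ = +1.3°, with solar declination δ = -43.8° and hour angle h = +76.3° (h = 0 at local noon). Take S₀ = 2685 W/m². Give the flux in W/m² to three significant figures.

cos θ_z = sin φ sin δ + cos φ cos δ cos h = -0.015703 + 0.170896 = 0.155193.
Flux = S₀ · cos θ_z = 2685 × 0.155193 = 416.7 W/m².

417 W/m²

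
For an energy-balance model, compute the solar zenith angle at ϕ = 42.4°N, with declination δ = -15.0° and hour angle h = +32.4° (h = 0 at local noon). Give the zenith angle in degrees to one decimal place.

θ_z = 64.7°

cos θ_z = sin ϕ sin δ + cos ϕ cos δ cos h = -0.174522 + 0.602253 = 0.427731.
θ_z = arccos(0.427731) = 64.7°.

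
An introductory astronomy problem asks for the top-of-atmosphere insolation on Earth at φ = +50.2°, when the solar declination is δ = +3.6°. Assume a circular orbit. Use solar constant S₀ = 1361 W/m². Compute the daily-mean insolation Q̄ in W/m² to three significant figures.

cos H₀ = −tan(+50.2°) tan(+3.600°) = -0.0755, H₀ = 1.6464 rad.
Bracket: H₀ sin φ sin δ + cos φ cos δ sin H₀ = 1.6464×0.76828×0.06279 + 0.64011×0.99803×0.99714 = 0.079423 + 0.637022 = 0.716445.
Q̄ = (S₀/π) × [bracket] = (1361/π) × 0.716445 = 310.4 W/m².

Q̄ ≈ 310 W/m²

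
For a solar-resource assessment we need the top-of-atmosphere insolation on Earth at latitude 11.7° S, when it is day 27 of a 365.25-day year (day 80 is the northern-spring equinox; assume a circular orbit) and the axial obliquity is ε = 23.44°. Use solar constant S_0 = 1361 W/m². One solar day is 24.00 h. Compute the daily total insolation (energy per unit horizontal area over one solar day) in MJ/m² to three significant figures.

Solar longitude: L_s = 360° × (27 − 80)/365.25 = -52.238°, i.e. -52.238° + 360° = 307.762°.
sin δ = sin 23.44° × sin 307.762° = -0.31448, so δ = -18.329°.
cos h₀ = −tan(-11.7°) tan(-18.329°) = -0.0686, h₀ = 1.6395 rad.
Bracket: h₀ sin ϕ sin δ + cos ϕ cos δ sin h₀ = 1.6395×-0.20279×-0.31448 + 0.97922×0.94927×0.99764 = 0.104556 + 0.927350 = 1.031906.
Q̄ = (S_0/π) × [bracket] = (1361/π) × 1.031906 = 447.04 W/m².
Daily total = Q̄ × 24.00 h × 3600 s/h = 447.04 × 24.00 × 3600 / 10⁶ = 38.62 MJ/m².

38.6 MJ/m²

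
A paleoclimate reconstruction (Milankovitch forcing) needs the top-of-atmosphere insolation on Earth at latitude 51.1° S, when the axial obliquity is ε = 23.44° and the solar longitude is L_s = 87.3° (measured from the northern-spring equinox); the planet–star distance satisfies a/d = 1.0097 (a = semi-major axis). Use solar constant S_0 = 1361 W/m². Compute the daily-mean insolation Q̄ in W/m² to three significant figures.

Solar declination: sin δ = sin ε · sin L_s = sin 23.44° × sin 87.3° = 0.39735, so δ = +23.412°.
cos h₀ = −tan(-51.1°) tan(+23.412°) = 0.5366, h₀ = 1.0044 rad.
Bracket: h₀ sin ϕ sin δ + cos ϕ cos δ sin h₀ = 1.0044×-0.77824×0.39735 + 0.62796×0.91767×0.84383 = -0.310594 + 0.486266 = 0.175672.
Inverse-square distance factor (a/d)² = 1.0097² = 1.019494.
Q̄ = (S_0/π) × 1.019494 × [bracket] = (1361/π) × 1.019494 × 0.175672 = 77.59 W/m².

Q̄ ≈ 77.6 W/m²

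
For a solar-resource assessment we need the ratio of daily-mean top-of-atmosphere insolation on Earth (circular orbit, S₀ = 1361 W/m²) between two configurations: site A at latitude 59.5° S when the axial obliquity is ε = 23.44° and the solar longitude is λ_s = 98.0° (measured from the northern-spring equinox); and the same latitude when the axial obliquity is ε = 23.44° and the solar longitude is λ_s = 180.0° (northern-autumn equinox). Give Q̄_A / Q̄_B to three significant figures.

Q̄_A / Q̄_B ≈ 0.125

— Configuration A (φ=-59.5°):
Solar declination: sin δ = sin ε · sin λ_s = sin 23.44° × sin 98.0° = 0.39392, so δ = +23.198°.
cos H₀ = −tan(-59.5°) tan(+23.198°) = 0.7276, H₀ = 0.7560 rad.
Bracket: H₀ sin φ sin δ + cos φ cos δ sin H₀ = 0.7560×-0.86163×0.39392 + 0.50754×0.91915×0.68604 = -0.256596 + 0.320041 = 0.063445.
Q̄ = (S₀/π) × [bracket] = (1361/π) × 0.063445 = 27.486 W/m².
— Configuration B (φ=-59.5°):
Solar declination: sin δ = sin ε · sin λ_s = sin 23.44° × sin 180.0° = 0.00000, so δ = +0.000°.
cos H₀ = −tan(-59.5°) tan(+0.000°) = 0.0000, H₀ = 1.5708 rad.
Bracket: H₀ sin φ sin δ + cos φ cos δ sin H₀ = 1.5708×-0.86163×0.00000 + 0.50754×1.00000×1.00000 = -0.000000 + 0.507540 = 0.507540.
Q̄ = (S₀/π) × [bracket] = (1361/π) × 0.507540 = 219.88 W/m².
Ratio Q̄_A / Q̄_B = 27.486 / 219.88 = 0.1250.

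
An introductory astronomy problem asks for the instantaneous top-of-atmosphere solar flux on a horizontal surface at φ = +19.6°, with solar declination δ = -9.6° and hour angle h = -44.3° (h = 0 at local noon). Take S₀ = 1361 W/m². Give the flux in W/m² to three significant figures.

cos θ_z = sin φ sin δ + cos φ cos δ cos h = -0.055943 + 0.664782 = 0.608839.
Flux = S₀ · cos θ_z = 1361 × 0.608839 = 828.6 W/m².

829 W/m²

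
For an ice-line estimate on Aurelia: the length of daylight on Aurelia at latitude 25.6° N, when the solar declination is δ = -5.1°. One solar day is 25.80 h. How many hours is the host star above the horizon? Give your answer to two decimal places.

12.55 h

cos H₀ = −tan φ · tan δ = −tan(+25.6°) × tan(-5.100°) = 0.0428, so H₀ = 1.5280 rad = 87.55°.
Daylight = 2H₀/(2π) × 25.80 h = (1.5280/π) × 25.80 = 12.55 h.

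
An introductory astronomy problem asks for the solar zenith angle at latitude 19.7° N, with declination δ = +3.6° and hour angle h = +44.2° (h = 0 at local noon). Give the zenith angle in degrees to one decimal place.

cos θ_z = sin φ sin δ + cos φ cos δ cos h = 0.021166 + 0.673618 = 0.694784.
θ_z = arccos(0.694784) = 46.0°.

θ_z = 46.0°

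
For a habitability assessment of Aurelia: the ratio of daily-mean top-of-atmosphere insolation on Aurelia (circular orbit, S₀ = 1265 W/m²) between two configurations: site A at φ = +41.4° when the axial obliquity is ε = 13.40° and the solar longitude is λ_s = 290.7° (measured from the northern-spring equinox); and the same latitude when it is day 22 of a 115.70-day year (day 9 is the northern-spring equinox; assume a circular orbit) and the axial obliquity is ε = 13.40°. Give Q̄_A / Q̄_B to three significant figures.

— Configuration A (φ=+41.4°):
Solar declination: sin δ = sin ε · sin λ_s = sin 13.40° × sin 290.7° = -0.21679, so δ = -12.520°.
cos H₀ = −tan(+41.4°) tan(-12.520°) = 0.1958, H₀ = 1.3737 rad.
Bracket: H₀ sin φ sin δ + cos φ cos δ sin H₀ = 1.3737×0.66131×-0.21679 + 0.75011×0.97622×0.98065 = -0.196941 + 0.718103 = 0.521162.
Q̄ = (S₀/π) × [bracket] = (1265/π) × 0.521162 = 209.85 W/m².
— Configuration B (φ=+41.4°):
Solar longitude: λ_s = 360° × (22 − 9)/115.70 = 40.449°.
sin δ = sin 13.40° × sin 40.449° = 0.15035, so δ = +8.647°.
cos H₀ = −tan(+41.4°) tan(+8.647°) = -0.1341, H₀ = 1.7053 rad.
Bracket: H₀ sin φ sin δ + cos φ cos δ sin H₀ = 1.7053×0.66131×0.15035 + 0.75011×0.98863×0.99097 = 0.169554 + 0.734885 = 0.904439.
Q̄ = (S₀/π) × [bracket] = (1265/π) × 0.904439 = 364.18 W/m².
Ratio Q̄_A / Q̄_B = 209.85 / 364.18 = 0.5762.

Q̄_A / Q̄_B ≈ 0.576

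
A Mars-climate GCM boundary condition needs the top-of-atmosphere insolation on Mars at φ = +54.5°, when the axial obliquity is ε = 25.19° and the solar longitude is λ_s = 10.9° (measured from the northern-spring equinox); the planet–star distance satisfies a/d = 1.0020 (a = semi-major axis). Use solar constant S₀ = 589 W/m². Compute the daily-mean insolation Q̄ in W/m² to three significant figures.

Q̄ ≈ 129 W/m²

Solar declination: sin δ = sin ε · sin λ_s = sin 25.19° × sin 10.9° = 0.08048, so δ = +4.616°.
cos H₀ = −tan(+54.5°) tan(+4.616°) = -0.1132, H₀ = 1.6842 rad.
Bracket: H₀ sin φ sin δ + cos φ cos δ sin H₀ = 1.6842×0.81412×0.08048 + 0.58070×0.99676×0.99357 = 0.110349 + 0.575097 = 0.685446.
Inverse-square distance factor (a/d)² = 1.0020² = 1.004004.
Q̄ = (S₀/π) × 1.004004 × [bracket] = (589/π) × 1.004004 × 0.685446 = 129.0 W/m².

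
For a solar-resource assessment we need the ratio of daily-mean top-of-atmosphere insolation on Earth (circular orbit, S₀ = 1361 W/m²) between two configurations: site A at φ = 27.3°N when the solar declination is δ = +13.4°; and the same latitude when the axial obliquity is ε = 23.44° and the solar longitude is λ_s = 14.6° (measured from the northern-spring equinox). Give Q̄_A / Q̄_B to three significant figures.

— Configuration A (φ=+27.3°):
cos H₀ = −tan(+27.3°) tan(+13.400°) = -0.1230, H₀ = 1.6941 rad.
Bracket: H₀ sin φ sin δ + cos φ cos δ sin H₀ = 1.6941×0.45865×0.23175 + 0.88862×0.97278×0.99241 = 0.180070 + 0.857871 = 1.037941.
Q̄ = (S₀/π) × [bracket] = (1361/π) × 1.037941 = 449.66 W/m².
— Configuration B (φ=+27.3°):
Solar declination: sin δ = sin ε · sin λ_s = sin 23.44° × sin 14.6° = 0.10027, so δ = +5.755°.
cos H₀ = −tan(+27.3°) tan(+5.755°) = -0.0520, H₀ = 1.6228 rad.
Bracket: H₀ sin φ sin δ + cos φ cos δ sin H₀ = 1.6228×0.45865×0.10027 + 0.88862×0.99496×0.99865 = 0.074631 + 0.882948 = 0.957579.
Q̄ = (S₀/π) × [bracket] = (1361/π) × 0.957579 = 414.84 W/m².
Ratio Q̄_A / Q̄_B = 449.66 / 414.84 = 1.084.

Q̄_A / Q̄_B ≈ 1.08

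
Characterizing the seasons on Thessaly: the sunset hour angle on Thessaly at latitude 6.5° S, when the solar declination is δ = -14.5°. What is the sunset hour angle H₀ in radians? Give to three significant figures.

cos H₀ = −tan φ · tan δ = −tan(-6.5°) × tan(-14.500°) = -0.0295, so H₀ = 1.6003 rad = 91.69°.

H₀ = 1.60 rad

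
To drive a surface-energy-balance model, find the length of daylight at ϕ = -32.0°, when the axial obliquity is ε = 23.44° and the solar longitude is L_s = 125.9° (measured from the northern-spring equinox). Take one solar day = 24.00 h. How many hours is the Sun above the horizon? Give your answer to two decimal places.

10.36 h

Solar declination: sin δ = sin ε · sin L_s = sin 23.44° × sin 125.9° = 0.32223, so δ = +18.798°.
cos h₀ = −tan ϕ · tan δ = −tan(-32.0°) × tan(+18.798°) = 0.2127, so h₀ = 1.3565 rad = 77.72°.
Daylight = 2h₀/(2π) × 24.00 h = (1.3565/π) × 24.00 = 10.36 h.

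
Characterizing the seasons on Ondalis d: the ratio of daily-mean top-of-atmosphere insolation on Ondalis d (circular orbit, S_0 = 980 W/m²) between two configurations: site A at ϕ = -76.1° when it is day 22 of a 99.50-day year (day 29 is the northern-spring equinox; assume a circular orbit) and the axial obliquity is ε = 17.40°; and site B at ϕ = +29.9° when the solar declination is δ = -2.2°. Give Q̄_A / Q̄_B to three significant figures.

— Configuration A (ϕ=-76.1°):
Solar longitude: L_s = 360° × (22 − 29)/99.50 = -25.327°, i.e. -25.327° + 360° = 334.673°.
sin δ = sin 17.40° × sin 334.673° = -0.12792, so δ = -7.350°.
cos h₀ = −tan(-76.1°) tan(-7.350°) = -0.5212, h₀ = 2.1190 rad.
Bracket: h₀ sin ϕ sin δ + cos ϕ cos δ sin h₀ = 2.1190×-0.97072×-0.12792 + 0.24023×0.99178×0.85344 = 0.263126 + 0.203337 = 0.466463.
Q̄ = (S_0/π) × [bracket] = (980/π) × 0.466463 = 145.51 W/m².
— Configuration B (ϕ=+29.9°):
cos h₀ = −tan(+29.9°) tan(-2.200°) = 0.0221, h₀ = 1.5487 rad.
Bracket: h₀ sin ϕ sin δ + cos ϕ cos δ sin h₀ = 1.5487×0.49849×-0.03839 + 0.86690×0.99926×0.99976 = -0.029638 + 0.866051 = 0.836413.
Q̄ = (S_0/π) × [bracket] = (980/π) × 0.836413 = 260.91 W/m².
Ratio Q̄_A / Q̄_B = 145.51 / 260.91 = 0.5577.

Q̄_A / Q̄_B ≈ 0.558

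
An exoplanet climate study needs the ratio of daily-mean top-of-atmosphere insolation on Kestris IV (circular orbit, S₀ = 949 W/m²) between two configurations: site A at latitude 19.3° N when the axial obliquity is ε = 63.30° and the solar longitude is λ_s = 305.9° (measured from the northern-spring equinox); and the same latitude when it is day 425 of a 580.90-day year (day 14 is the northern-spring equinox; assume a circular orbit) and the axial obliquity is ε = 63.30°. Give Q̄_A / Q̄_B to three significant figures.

Q̄_A / Q̄_B ≈ 2.69

— Configuration A (φ=+19.3°):
Solar declination: sin δ = sin ε · sin λ_s = sin 63.30° × sin 305.9° = -0.72367, so δ = -46.358°.
cos H₀ = −tan(+19.3°) tan(-46.358°) = 0.3672, H₀ = 1.1948 rad.
Bracket: H₀ sin φ sin δ + cos φ cos δ sin H₀ = 1.1948×0.33051×-0.72367 + 0.94380×0.69015×0.93014 = -0.285772 + 0.605859 = 0.320087.
Q̄ = (S₀/π) × [bracket] = (949/π) × 0.320087 = 96.691 W/m².
— Configuration B (φ=+19.3°):
Solar longitude: λ_s = 360° × (425 − 14)/580.90 = 254.708°.
sin δ = sin 63.30° × sin 254.708° = -0.86174, so δ = -59.513°.
cos H₀ = −tan(+19.3°) tan(-59.513°) = 0.5948, H₀ = 0.9338 rad.
Bracket: H₀ sin φ sin δ + cos φ cos δ sin H₀ = 0.9338×0.33051×-0.86174 + 0.94380×0.50735×0.80386 = -0.265959 + 0.384918 = 0.118959.
Q̄ = (S₀/π) × [bracket] = (949/π) × 0.118959 = 35.935 W/m².
Ratio Q̄_A / Q̄_B = 96.691 / 35.935 = 2.691.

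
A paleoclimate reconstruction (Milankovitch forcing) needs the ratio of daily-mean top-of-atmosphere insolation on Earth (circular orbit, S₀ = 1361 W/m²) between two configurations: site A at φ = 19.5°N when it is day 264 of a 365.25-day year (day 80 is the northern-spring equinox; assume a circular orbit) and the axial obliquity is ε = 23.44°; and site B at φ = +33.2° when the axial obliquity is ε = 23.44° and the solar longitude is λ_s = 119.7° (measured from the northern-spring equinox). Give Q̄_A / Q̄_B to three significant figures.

Q̄_A / Q̄_B ≈ 0.848

— Configuration A (φ=+19.5°):
Solar longitude: λ_s = 360° × (264 − 80)/365.25 = 181.355°.
sin δ = sin 23.44° × sin 181.355° = -0.00941, so δ = -0.539°.
cos H₀ = −tan(+19.5°) tan(-0.539°) = 0.0033, H₀ = 1.5675 rad.
Bracket: H₀ sin φ sin δ + cos φ cos δ sin H₀ = 1.5675×0.33381×-0.00941 + 0.94264×0.99996×0.99999 = -0.004924 + 0.942593 = 0.937669.
Q̄ = (S₀/π) × [bracket] = (1361/π) × 0.937669 = 406.22 W/m².
— Configuration B (φ=+33.2°):
Solar declination: sin δ = sin ε · sin λ_s = sin 23.44° × sin 119.7° = 0.34553, so δ = +20.214°.
cos H₀ = −tan(+33.2°) tan(+20.214°) = -0.2410, H₀ = 1.8141 rad.
Bracket: H₀ sin φ sin δ + cos φ cos δ sin H₀ = 1.8141×0.54756×0.34553 + 0.83676×0.93841×0.97054 = 0.343225 + 0.762091 = 1.105316.
Q̄ = (S₀/π) × [bracket] = (1361/π) × 1.105316 = 478.84 W/m².
Ratio Q̄_A / Q̄_B = 406.22 / 478.84 = 0.8483.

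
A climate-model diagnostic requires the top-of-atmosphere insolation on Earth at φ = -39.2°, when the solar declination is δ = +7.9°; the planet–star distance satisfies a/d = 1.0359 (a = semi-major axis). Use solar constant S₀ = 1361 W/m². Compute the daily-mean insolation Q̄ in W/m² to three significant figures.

Q̄ ≈ 296 W/m²

cos H₀ = −tan(-39.2°) tan(+7.900°) = 0.1132, H₀ = 1.4574 rad.
Bracket: H₀ sin φ sin δ + cos φ cos δ sin H₀ = 1.4574×-0.63203×0.13744 + 0.77494×0.99051×0.99358 = -0.126599 + 0.762658 = 0.636059.
Inverse-square distance factor (a/d)² = 1.0359² = 1.073089.
Q̄ = (S₀/π) × 1.073089 × [bracket] = (1361/π) × 1.073089 × 0.636059 = 295.7 W/m².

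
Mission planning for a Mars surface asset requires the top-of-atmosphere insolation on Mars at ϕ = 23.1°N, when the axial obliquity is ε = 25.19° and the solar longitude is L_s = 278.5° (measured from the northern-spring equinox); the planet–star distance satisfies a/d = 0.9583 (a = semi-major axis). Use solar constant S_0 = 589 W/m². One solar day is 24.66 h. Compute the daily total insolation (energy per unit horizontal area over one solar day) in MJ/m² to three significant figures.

9.04 MJ/m²

Solar declination: sin δ = sin ε · sin L_s = sin 25.19° × sin 278.5° = -0.42095, so δ = -24.894°.
cos h₀ = −tan(+23.1°) tan(-24.894°) = 0.1979, h₀ = 1.3715 rad.
Bracket: h₀ sin ϕ sin δ + cos ϕ cos δ sin h₀ = 1.3715×0.39234×-0.42095 + 0.91982×0.90709×0.98021 = -0.226511 + 0.817848 = 0.591337.
Inverse-square distance factor (a/d)² = 0.9583² = 0.918339.
Q̄ = (S_0/π) × 0.918339 × [bracket] = (589/π) × 0.918339 × 0.591337 = 101.81 W/m².
Daily total = Q̄ × 24.66 h × 3600 s/h = 101.81 × 24.66 × 3600 / 10⁶ = 9.038 MJ/m².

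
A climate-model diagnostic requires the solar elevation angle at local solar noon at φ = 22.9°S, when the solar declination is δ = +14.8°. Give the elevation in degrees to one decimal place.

At local noon the hour angle is zero, so the zenith angle equals |φ − δ| = |-22.9° − (+14.800°)| = 37.700°.
Elevation = 90° − 37.700° = 52.3°.

52.3°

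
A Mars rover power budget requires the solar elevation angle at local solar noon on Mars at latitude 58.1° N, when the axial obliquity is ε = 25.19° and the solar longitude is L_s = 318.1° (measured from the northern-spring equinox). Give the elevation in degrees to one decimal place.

Solar declination: sin δ = sin ε · sin L_s = sin 25.19° × sin 318.1° = -0.28424, so δ = -16.514°.
At local noon the hour angle is zero, so the zenith angle equals |ϕ − δ| = |+58.1° − (-16.514°)| = 74.614°.
Elevation = 90° − 74.614° = 15.4°.

15.4°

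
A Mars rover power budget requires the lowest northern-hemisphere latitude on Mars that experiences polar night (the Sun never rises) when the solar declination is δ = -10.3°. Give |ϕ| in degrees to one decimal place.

Polar night requires cos h₀ = −tan ϕ tan δ ≥ 1, i.e. tan ϕ tan δ ≤ −1.
The boundary is |tan ϕ| · |tan δ| = 1, so |ϕ| = 90° − |δ| = 90° − 10.3° = 79.7° in the northern hemisphere.

|ϕ| = 79.7°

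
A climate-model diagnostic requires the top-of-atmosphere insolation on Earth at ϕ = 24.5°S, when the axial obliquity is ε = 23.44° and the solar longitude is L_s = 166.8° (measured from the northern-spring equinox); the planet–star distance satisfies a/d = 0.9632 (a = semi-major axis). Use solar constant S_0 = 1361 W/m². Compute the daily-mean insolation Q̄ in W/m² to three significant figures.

Q̄ ≈ 341 W/m²

Solar declination: sin δ = sin ε · sin L_s = sin 23.44° × sin 166.8° = 0.09084, so δ = +5.212°.
cos h₀ = −tan(-24.5°) tan(+5.212°) = 0.0416, h₀ = 1.5292 rad.
Bracket: h₀ sin ϕ sin δ + cos ϕ cos δ sin h₀ = 1.5292×-0.41469×0.09084 + 0.90996×0.99587×0.99914 = -0.057606 + 0.905423 = 0.847817.
Inverse-square distance factor (a/d)² = 0.9632² = 0.927754.
Q̄ = (S_0/π) × 0.927754 × [bracket] = (1361/π) × 0.927754 × 0.847817 = 340.8 W/m².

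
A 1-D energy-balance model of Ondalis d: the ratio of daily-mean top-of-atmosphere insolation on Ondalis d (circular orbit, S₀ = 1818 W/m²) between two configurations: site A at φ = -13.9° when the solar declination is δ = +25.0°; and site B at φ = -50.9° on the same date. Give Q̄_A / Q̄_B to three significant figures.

Q̄_A / Q̄_B ≈ 4.73

— Configuration A (φ=-13.9°):
cos H₀ = −tan(-13.9°) tan(+25.000°) = 0.1154, H₀ = 1.4551 rad.
Bracket: H₀ sin φ sin δ + cos φ cos δ sin H₀ = 1.4551×-0.24023×0.42262 + 0.97072×0.90631×0.99332 = -0.147730 + 0.873896 = 0.726166.
Q̄ = (S₀/π) × [bracket] = (1818/π) × 0.726166 = 420.22 W/m².
— Configuration B (φ=-50.9°):
cos H₀ = −tan(-50.9°) tan(+25.000°) = 0.5738, H₀ = 0.9597 rad.
Bracket: H₀ sin φ sin δ + cos φ cos δ sin H₀ = 0.9597×-0.77605×0.42262 + 0.63068×0.90631×0.81900 = -0.314757 + 0.468134 = 0.153377.
Q̄ = (S₀/π) × [bracket] = (1818/π) × 0.153377 = 88.757 W/m².
Ratio Q̄_A / Q̄_B = 420.22 / 88.757 = 4.734.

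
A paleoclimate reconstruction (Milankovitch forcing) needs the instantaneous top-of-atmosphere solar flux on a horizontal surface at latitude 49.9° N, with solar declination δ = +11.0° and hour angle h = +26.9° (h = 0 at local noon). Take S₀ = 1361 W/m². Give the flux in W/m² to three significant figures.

966 W/m²

cos θ_z = sin φ sin δ + cos φ cos δ cos h = 0.145954 + 0.563874 = 0.709828.
Flux = S₀ · cos θ_z = 1361 × 0.709828 = 966.1 W/m².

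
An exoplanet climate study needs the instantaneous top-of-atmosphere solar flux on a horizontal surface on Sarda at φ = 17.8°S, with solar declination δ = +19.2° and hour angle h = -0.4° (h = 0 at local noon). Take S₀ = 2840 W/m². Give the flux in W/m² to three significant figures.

2.27e+03 W/m²

cos θ_z = sin φ sin δ + cos φ cos δ cos h = -0.100533 + 0.899147 = 0.798614.
Flux = S₀ · cos θ_z = 2840 × 0.798614 = 2268 W/m².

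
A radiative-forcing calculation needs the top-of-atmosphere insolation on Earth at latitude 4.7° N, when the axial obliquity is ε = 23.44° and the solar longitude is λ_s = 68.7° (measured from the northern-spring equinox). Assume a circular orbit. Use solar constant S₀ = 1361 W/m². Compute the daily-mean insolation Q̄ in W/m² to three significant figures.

Solar declination: sin δ = sin ε · sin λ_s = sin 23.44° × sin 68.7° = 0.37062, so δ = +21.754°.
cos H₀ = −tan(+4.7°) tan(+21.754°) = -0.0328, H₀ = 1.6036 rad.
Bracket: H₀ sin φ sin δ + cos φ cos δ sin H₀ = 1.6036×0.08194×0.37062 + 0.99664×0.92879×0.99946 = 0.048699 + 0.925169 = 0.973868.
Q̄ = (S₀/π) × [bracket] = (1361/π) × 0.973868 = 421.9 W/m².

Q̄ ≈ 422 W/m²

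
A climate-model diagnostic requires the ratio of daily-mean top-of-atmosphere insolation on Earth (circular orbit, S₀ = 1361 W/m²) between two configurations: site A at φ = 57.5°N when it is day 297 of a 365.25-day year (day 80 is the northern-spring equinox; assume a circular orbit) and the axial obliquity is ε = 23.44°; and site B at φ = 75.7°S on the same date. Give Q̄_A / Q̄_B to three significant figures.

— Configuration A (φ=+57.5°):
Solar longitude: λ_s = 360° × (297 − 80)/365.25 = 213.881°.
sin δ = sin 23.44° × sin 213.881° = -0.22175, so δ = -12.812°.
cos H₀ = −tan(+57.5°) tan(-12.812°) = 0.3570, H₀ = 1.2058 rad.
Bracket: H₀ sin φ sin δ + cos φ cos δ sin H₀ = 1.2058×0.84339×-0.22175 + 0.53730×0.97510×0.93411 = -0.225511 + 0.489400 = 0.263889.
Q̄ = (S₀/π) × [bracket] = (1361/π) × 0.263889 = 114.32 W/m².
— Configuration B (φ=-75.7°):
cos H₀ = −tan(-75.7°) tan(-12.812°) = -0.8922, H₀ = 2.6730 rad.
Bracket: H₀ sin φ sin δ + cos φ cos δ sin H₀ = 2.6730×-0.96902×-0.22175 + 0.24700×0.97510×0.45166 = 0.574375 + 0.108782 = 0.683157.
Q̄ = (S₀/π) × [bracket] = (1361/π) × 0.683157 = 295.96 W/m².
Ratio Q̄_A / Q̄_B = 114.32 / 295.96 = 0.3863.

Q̄_A / Q̄_B ≈ 0.386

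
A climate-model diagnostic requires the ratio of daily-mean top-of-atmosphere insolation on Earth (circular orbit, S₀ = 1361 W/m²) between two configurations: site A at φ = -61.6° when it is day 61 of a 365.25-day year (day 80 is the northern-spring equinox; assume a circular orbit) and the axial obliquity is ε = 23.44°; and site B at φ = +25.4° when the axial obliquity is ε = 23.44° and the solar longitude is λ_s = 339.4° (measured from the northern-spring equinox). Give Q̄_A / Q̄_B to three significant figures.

— Configuration A (φ=-61.6°):
Solar longitude: λ_s = 360° × (61 − 80)/365.25 = -18.727°, i.e. -18.727° + 360° = 341.273°.
sin δ = sin 23.44° × sin 341.273° = -0.12771, so δ = -7.337°.
cos H₀ = −tan(-61.6°) tan(-7.337°) = -0.2382, H₀ = 1.8113 rad.
Bracket: H₀ sin φ sin δ + cos φ cos δ sin H₀ = 1.8113×-0.87965×-0.12771 + 0.47562×0.99181×0.97123 = 0.203482 + 0.458153 = 0.661635.
Q̄ = (S₀/π) × [bracket] = (1361/π) × 0.661635 = 286.63 W/m².
— Configuration B (φ=+25.4°):
Solar declination: sin δ = sin ε · sin λ_s = sin 23.44° × sin 339.4° = -0.13996, so δ = -8.045°.
cos H₀ = −tan(+25.4°) tan(-8.045°) = 0.0671, H₀ = 1.5036 rad.
Bracket: H₀ sin φ sin δ + cos φ cos δ sin H₀ = 1.5036×0.42894×-0.13996 + 0.90334×0.99016×0.99775 = -0.090268 + 0.892439 = 0.802171.
Q̄ = (S₀/π) × [bracket] = (1361/π) × 0.802171 = 347.52 W/m².
Ratio Q̄_A / Q̄_B = 286.63 / 347.52 = 0.8248.

Q̄_A / Q̄_B ≈ 0.825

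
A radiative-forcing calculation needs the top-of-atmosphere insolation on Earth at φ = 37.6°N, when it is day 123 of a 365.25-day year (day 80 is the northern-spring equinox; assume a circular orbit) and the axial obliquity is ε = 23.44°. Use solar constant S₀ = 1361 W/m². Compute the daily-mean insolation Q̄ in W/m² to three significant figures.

Q̄ ≈ 450 W/m²

Solar longitude: λ_s = 360° × (123 − 80)/365.25 = 42.382°.
sin δ = sin 23.44° × sin 42.382° = 0.26814, so δ = +15.553°.
cos H₀ = −tan(+37.6°) tan(+15.553°) = -0.2143, H₀ = 1.7868 rad.
Bracket: H₀ sin φ sin δ + cos φ cos δ sin H₀ = 1.7868×0.61015×0.26814 + 0.79229×0.96338×0.97676 = 0.292331 + 0.745538 = 1.037869.
Q̄ = (S₀/π) × [bracket] = (1361/π) × 1.037869 = 449.6 W/m².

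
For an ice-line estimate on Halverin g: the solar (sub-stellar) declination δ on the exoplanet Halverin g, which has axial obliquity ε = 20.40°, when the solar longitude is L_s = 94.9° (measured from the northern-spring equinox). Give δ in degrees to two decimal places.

sin δ = sin ε · sin L_s = sin 20.40° × sin 94.9° = 0.347298.
δ = arcsin(0.347298) = +20.32°.

δ = +20.32°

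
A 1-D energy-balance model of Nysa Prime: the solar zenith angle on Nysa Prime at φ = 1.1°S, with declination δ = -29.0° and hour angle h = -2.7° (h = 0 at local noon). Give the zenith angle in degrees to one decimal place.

θ_z = 28.0°

cos θ_z = sin φ sin δ + cos φ cos δ cos h = 0.009307 + 0.873488 = 0.882795.
θ_z = arccos(0.882795) = 28.0°.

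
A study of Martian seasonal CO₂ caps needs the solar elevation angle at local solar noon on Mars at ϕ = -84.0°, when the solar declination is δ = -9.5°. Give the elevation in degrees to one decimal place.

15.5°

At local noon the hour angle is zero, so the zenith angle equals |ϕ − δ| = |-84.0° − (-9.500°)| = 74.500°.
Elevation = 90° − 74.500° = 15.5°.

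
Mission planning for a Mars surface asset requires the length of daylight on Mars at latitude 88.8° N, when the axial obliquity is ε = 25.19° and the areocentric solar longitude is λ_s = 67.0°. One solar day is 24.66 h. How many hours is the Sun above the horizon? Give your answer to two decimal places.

24.66 h

sin δ = sin 25.19° × sin 67.0° = 0.39179, so δ = +23.066°.
Sunrise equation: cos H₀ = −tan φ · tan δ = -20.3289 ≤ −1, so the Sun never sets (polar day) and H₀ = π.
Daylight = 2H₀/(2π) × 24.66 h = (3.1416/π) × 24.66 = 24.66 h.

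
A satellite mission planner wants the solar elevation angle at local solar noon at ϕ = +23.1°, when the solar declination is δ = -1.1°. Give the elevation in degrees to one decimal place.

65.8°

At local noon the hour angle is zero, so the zenith angle equals |ϕ − δ| = |+23.1° − (-1.100°)| = 24.200°.
Elevation = 90° − 24.200° = 65.8°.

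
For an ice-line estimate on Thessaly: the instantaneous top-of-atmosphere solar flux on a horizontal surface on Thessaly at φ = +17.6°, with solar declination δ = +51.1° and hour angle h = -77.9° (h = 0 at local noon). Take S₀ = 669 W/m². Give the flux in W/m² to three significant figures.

241 W/m²

cos θ_z = sin φ sin δ + cos φ cos δ cos h = 0.235317 + 0.125471 = 0.360788.
Flux = S₀ · cos θ_z = 669 × 0.360788 = 241.4 W/m².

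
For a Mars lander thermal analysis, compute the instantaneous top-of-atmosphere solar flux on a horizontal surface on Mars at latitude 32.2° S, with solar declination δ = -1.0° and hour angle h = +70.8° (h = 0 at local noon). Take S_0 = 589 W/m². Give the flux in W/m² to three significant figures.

cos θ_z = sin ϕ sin δ + cos ϕ cos δ cos h = 0.009300 + 0.278242 = 0.287542.
Flux = S_0 · cos θ_z = 589 × 0.287542 = 169.4 W/m².

169 W/m²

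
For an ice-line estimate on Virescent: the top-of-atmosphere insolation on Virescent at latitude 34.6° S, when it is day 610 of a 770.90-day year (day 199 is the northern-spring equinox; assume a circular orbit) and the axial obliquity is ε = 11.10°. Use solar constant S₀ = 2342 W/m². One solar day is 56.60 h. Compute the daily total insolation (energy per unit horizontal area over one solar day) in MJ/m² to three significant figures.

130 MJ/m²

Solar longitude: λ_s = 360° × (610 − 199)/770.90 = 191.932°.
sin δ = sin 11.10° × sin 191.932° = -0.03980, so δ = -2.281°.
cos H₀ = −tan(-34.6°) tan(-2.281°) = -0.0275, H₀ = 1.5983 rad.
Bracket: H₀ sin φ sin δ + cos φ cos δ sin H₀ = 1.5983×-0.56784×-0.03980 + 0.82314×0.99921×0.99962 = 0.036122 + 0.822177 = 0.858299.
Q̄ = (S₀/π) × [bracket] = (2342/π) × 0.858299 = 639.85 W/m².
Daily total = Q̄ × 56.60 h × 3600 s/h = 639.85 × 56.60 × 3600 / 10⁶ = 130.4 MJ/m².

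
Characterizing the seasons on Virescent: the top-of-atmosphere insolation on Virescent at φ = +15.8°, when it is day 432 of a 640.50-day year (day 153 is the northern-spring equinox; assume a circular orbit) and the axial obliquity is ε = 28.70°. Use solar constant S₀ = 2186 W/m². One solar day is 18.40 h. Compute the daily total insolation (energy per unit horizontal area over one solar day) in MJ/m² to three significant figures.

Solar longitude: λ_s = 360° × (432 − 153)/640.50 = 156.815°.
sin δ = sin 28.70° × sin 156.815° = 0.18906, so δ = +10.898°.
cos H₀ = −tan(+15.8°) tan(+10.898°) = -0.0545, H₀ = 1.6253 rad.
Bracket: H₀ sin φ sin δ + cos φ cos δ sin H₀ = 1.6253×0.27228×0.18906 + 0.96222×0.98196×0.99851 = 0.083666 + 0.943454 = 1.027120.
Q̄ = (S₀/π) × [bracket] = (2186/π) × 1.027120 = 714.70 W/m².
Daily total = Q̄ × 18.40 h × 3600 s/h = 714.70 × 18.40 × 3600 / 10⁶ = 47.34 MJ/m².

47.3 MJ/m²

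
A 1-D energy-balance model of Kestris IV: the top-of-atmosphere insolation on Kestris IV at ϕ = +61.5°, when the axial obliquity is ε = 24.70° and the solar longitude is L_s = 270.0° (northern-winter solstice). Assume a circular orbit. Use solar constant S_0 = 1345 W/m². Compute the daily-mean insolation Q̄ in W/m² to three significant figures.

Q̄ ≈ 10.5 W/m²

Solar declination: sin δ = sin ε · sin L_s = sin 24.70° × sin 270.0° = -0.41787, so δ = -24.700°.
cos h₀ = −tan(+61.5°) tan(-24.700°) = 0.8471, h₀ = 0.5603 rad.
Bracket: h₀ sin ϕ sin δ + cos ϕ cos δ sin h₀ = 0.5603×0.87882×-0.41787 + 0.47716×0.90851×0.53140 = -0.205760 + 0.230364 = 0.024604.
Q̄ = (S_0/π) × [bracket] = (1345/π) × 0.024604 = 10.53 W/m².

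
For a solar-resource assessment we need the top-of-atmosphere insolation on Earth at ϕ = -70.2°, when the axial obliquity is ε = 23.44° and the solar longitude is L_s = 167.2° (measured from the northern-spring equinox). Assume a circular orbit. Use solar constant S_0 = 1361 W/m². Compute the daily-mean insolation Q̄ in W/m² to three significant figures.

Q̄ ≈ 94.2 W/m²

Solar declination: sin δ = sin ε · sin L_s = sin 23.44° × sin 167.2° = 0.08813, so δ = +5.056°.
cos h₀ = −tan(-70.2°) tan(+5.056°) = 0.2457, h₀ = 1.3225 rad.
Bracket: h₀ sin ϕ sin δ + cos ϕ cos δ sin h₀ = 1.3225×-0.94088×0.08813 + 0.33874×0.99611×0.96933 = -0.109661 + 0.327074 = 0.217413.
Q̄ = (S_0/π) × [bracket] = (1361/π) × 0.217413 = 94.19 W/m².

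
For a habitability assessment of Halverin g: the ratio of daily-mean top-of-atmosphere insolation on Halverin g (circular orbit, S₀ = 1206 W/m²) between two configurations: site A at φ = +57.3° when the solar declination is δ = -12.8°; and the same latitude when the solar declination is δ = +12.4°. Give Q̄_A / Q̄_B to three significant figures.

Q̄_A / Q̄_B ≈ 0.317

— Configuration A (φ=+57.3°):
cos H₀ = −tan(+57.3°) tan(-12.800°) = 0.3539, H₀ = 1.2091 rad.
Bracket: H₀ sin φ sin δ + cos φ cos δ sin H₀ = 1.2091×0.84151×-0.22155 + 0.54024×0.97515×0.93529 = -0.225420 + 0.492725 = 0.267305.
Q̄ = (S₀/π) × [bracket] = (1206/π) × 0.267305 = 102.61 W/m².
— Configuration B (φ=+57.3°):
cos H₀ = −tan(+57.3°) tan(+12.400°) = -0.3425, H₀ = 1.9203 rad.
Bracket: H₀ sin φ sin δ + cos φ cos δ sin H₀ = 1.9203×0.84151×0.21474 + 0.54024×0.97667×0.93953 = 0.347009 + 0.495730 = 0.842739.
Q̄ = (S₀/π) × [bracket] = (1206/π) × 0.842739 = 323.51 W/m².
Ratio Q̄_A / Q̄_B = 102.61 / 323.51 = 0.3172.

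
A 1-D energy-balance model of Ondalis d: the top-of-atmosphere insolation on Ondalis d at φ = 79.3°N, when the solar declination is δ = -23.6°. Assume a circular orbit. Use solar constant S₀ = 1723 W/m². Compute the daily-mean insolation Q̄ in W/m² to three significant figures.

cos H₀ = −tan(+79.3°) tan(-23.600°) = 2.3122 ≥ 1 ⇒ polar night, H₀ = 0 and Q̄ = 0.

Q̄ ≈ 0.00 W/m²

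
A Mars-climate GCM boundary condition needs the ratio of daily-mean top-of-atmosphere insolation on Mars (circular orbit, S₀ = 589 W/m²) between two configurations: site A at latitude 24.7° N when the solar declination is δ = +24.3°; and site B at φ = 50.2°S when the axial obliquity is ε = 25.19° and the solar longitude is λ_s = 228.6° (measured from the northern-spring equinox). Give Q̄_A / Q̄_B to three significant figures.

— Configuration A (φ=+24.7°):
cos H₀ = −tan(+24.7°) tan(+24.300°) = -0.2077, H₀ = 1.7800 rad.
Bracket: H₀ sin φ sin δ + cos φ cos δ sin H₀ = 1.7800×0.41787×0.41151 + 0.90851×0.91140×0.97820 = 0.306085 + 0.809965 = 1.116050.
Q̄ = (S₀/π) × [bracket] = (589/π) × 1.116050 = 209.24 W/m².
— Configuration B (φ=-50.2°):
Solar declination: sin δ = sin ε · sin λ_s = sin 25.19° × sin 228.6° = -0.31926, so δ = -18.618°.
cos H₀ = −tan(-50.2°) tan(-18.618°) = -0.4044, H₀ = 1.9871 rad.
Bracket: H₀ sin φ sin δ + cos φ cos δ sin H₀ = 1.9871×-0.76828×-0.31926 + 0.64011×0.94767×0.91460 = 0.487398 + 0.554808 = 1.042206.
Q̄ = (S₀/π) × [bracket] = (589/π) × 1.042206 = 195.40 W/m².
Ratio Q̄_A / Q̄_B = 209.24 / 195.40 = 1.071.

Q̄_A / Q̄_B ≈ 1.07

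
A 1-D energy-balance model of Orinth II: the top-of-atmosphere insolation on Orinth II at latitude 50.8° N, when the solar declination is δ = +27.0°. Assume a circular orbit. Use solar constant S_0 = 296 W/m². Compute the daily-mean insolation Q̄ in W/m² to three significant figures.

cos h₀ = −tan(+50.8°) tan(+27.000°) = -0.6247, h₀ = 2.2456 rad.
Bracket: h₀ sin ϕ sin δ + cos ϕ cos δ sin h₀ = 2.2456×0.77494×0.45399 + 0.63203×0.89101×0.78083 = 0.790036 + 0.439721 = 1.229757.
Q̄ = (S_0/π) × [bracket] = (296/π) × 1.229757 = 115.9 W/m².

Q̄ ≈ 116 W/m²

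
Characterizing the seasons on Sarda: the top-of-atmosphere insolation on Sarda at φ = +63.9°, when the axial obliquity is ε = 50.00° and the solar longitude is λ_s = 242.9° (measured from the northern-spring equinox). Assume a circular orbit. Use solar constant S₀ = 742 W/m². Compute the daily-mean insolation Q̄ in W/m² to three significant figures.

Q̄ ≈ 0.00 W/m²

Solar declination: sin δ = sin ε · sin λ_s = sin 50.00° × sin 242.9° = -0.68194, so δ = -42.996°.
cos H₀ = −tan(+63.9°) tan(-42.996°) = 1.9032 ≥ 1 ⇒ polar night, H₀ = 0 and Q̄ = 0.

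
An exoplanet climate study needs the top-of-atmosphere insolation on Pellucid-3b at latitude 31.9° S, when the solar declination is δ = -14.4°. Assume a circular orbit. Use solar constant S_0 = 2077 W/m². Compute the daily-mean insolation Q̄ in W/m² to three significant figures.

cos h₀ = −tan(-31.9°) tan(-14.400°) = -0.1598, h₀ = 1.7313 rad.
Bracket: h₀ sin ϕ sin δ + cos ϕ cos δ sin h₀ = 1.7313×-0.52844×-0.24869 + 0.84897×0.96858×0.98715 = 0.227524 + 0.811729 = 1.039253.
Q̄ = (S_0/π) × [bracket] = (2077/π) × 1.039253 = 687.1 W/m².

Q̄ ≈ 687 W/m²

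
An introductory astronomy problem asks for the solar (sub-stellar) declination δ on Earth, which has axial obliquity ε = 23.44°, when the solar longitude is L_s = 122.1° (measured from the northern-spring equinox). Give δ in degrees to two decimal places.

δ = +19.69°

sin δ = sin ε · sin L_s = sin 23.44° × sin 122.1° = 0.336975.
δ = arcsin(0.336975) = +19.69°.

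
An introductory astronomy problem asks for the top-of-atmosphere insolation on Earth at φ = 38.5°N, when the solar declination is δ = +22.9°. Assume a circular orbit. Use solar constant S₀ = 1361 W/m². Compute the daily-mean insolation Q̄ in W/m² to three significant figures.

Q̄ ≈ 495 W/m²

cos H₀ = −tan(+38.5°) tan(+22.900°) = -0.3360, H₀ = 1.9135 rad.
Bracket: H₀ sin φ sin δ + cos φ cos δ sin H₀ = 1.9135×0.62251×0.38912 + 0.78261×0.92119×0.94186 = 0.463509 + 0.679017 = 1.142526.
Q̄ = (S₀/π) × [bracket] = (1361/π) × 1.142526 = 495.0 W/m².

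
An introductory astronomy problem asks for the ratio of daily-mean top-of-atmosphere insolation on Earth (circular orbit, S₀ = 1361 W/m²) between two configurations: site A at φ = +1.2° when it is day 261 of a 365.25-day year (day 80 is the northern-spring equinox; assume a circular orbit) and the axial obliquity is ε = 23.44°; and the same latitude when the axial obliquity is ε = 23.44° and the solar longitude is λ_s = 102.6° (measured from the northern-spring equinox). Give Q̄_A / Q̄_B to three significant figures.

Q̄_A / Q̄_B ≈ 1.07

— Configuration A (φ=+1.2°):
Solar longitude: λ_s = 360° × (261 − 80)/365.25 = 178.398°.
sin δ = sin 23.44° × sin 178.398° = 0.01112, so δ = +0.637°.
cos H₀ = −tan(+1.2°) tan(+0.637°) = -0.0002, H₀ = 1.5710 rad.
Bracket: H₀ sin φ sin δ + cos φ cos δ sin H₀ = 1.5710×0.02094×0.01112 + 0.99978×0.99994×1.00000 = 0.000366 + 0.999720 = 1.000086.
Q̄ = (S₀/π) × [bracket] = (1361/π) × 1.000086 = 433.26 W/m².
— Configuration B (φ=+1.2°):
Solar declination: sin δ = sin ε · sin λ_s = sin 23.44° × sin 102.6° = 0.38821, so δ = +22.843°.
cos H₀ = −tan(+1.2°) tan(+22.843°) = -0.0088, H₀ = 1.5796 rad.
Bracket: H₀ sin φ sin δ + cos φ cos δ sin H₀ = 1.5796×0.02094×0.38821 + 0.99978×0.92157×0.99996 = 0.012841 + 0.921330 = 0.934171.
Q̄ = (S₀/π) × [bracket] = (1361/π) × 0.934171 = 404.70 W/m².
Ratio Q̄_A / Q̄_B = 433.26 / 404.70 = 1.071.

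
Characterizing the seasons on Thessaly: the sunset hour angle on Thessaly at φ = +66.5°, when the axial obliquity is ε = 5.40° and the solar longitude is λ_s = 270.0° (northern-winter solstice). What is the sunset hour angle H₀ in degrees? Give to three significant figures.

Solar declination: sin δ = sin ε · sin λ_s = sin 5.40° × sin 270.0° = -0.09411, so δ = -5.400°.
cos H₀ = −tan φ · tan δ = −tan(+66.5°) × tan(-5.400°) = 0.2174, so H₀ = 1.3516 rad = 77.44°.

H₀ = 77.4°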